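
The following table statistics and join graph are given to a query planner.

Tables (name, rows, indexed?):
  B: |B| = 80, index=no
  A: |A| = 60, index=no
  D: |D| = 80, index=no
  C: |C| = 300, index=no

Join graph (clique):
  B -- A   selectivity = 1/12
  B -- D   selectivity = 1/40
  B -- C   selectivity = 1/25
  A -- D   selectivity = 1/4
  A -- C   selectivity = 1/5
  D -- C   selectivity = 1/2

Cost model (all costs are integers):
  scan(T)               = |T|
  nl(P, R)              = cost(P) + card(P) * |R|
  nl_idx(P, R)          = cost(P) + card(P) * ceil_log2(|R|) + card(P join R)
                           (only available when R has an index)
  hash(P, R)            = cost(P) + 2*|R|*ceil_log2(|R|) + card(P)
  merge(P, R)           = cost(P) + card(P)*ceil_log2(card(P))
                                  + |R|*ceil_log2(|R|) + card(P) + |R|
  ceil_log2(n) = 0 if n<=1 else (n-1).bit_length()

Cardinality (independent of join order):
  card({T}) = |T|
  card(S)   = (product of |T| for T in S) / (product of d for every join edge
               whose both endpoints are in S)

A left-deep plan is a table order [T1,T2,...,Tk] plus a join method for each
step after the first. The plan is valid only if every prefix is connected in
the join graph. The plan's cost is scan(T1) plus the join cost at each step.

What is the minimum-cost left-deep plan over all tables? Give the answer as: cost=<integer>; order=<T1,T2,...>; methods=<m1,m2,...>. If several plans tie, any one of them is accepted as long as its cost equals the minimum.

cost=5480; order=C,B,A,D; methods=hash,hash,hash

Selinger DP (subsets sized 1..n):
  {B}: scan cost=80, card=80
  {A}: scan cost=60, card=60
  {D}: scan cost=80, card=80
  {C}: scan cost=300, card=300
  {AB}: card=400; try (A,hash)→880, (B,merge)→1120, (A,merge)→1140, (B,hash)→1240, (B,nl)→4860, (A,nl)→4880; best=880 via (A,hash)
  {BD}: card=160; try (D,hash)→1280, (B,hash)→1280, (D,merge)→1360, (B,merge)→1360, (D,nl)→6480, (B,nl)→6480; best=1280 via (D,hash)
  {BC}: card=960; try (B,hash)→1720, (C,merge)→3720, (B,merge)→3940, (C,hash)→5560, (C,nl)→24080, (B,nl)→24300; best=1720 via (B,hash)
  {AD}: card=1200; try (A,hash)→880, (D,merge)→1120, (A,merge)→1140, (D,hash)→1240, (D,nl)→4860, (A,nl)→4880; best=880 via (A,hash)
  {AC}: card=3600; try (A,hash)→1320, (C,merge)→3480, (A,merge)→3720, (C,hash)→5520, (C,nl)→18060, (A,nl)→18300; best=1320 via (A,hash)
  {CD}: card=12000; try (D,hash)→1720, (C,merge)→3720, (D,merge)→3940, (C,hash)→5560, (C,nl)→24080, (D,nl)→24300; best=1720 via (D,hash)
  {ABD}: card=200; try (A,hash)→2160, (D,hash)→2400, (A,merge)→3140, (B,hash)→3200, (D,merge)→5520, (A,nl)→10880 …(+3); best=2160 via (A,hash)
  {ABC}: card=960; try (A,hash)→3400, (B,hash)→6040, (C,hash)→6680, (C,merge)→7880, (A,merge)→12700, (B,merge)→48760 …(+3); best=3400 via (A,hash)
  {BCD}: card=960; try (D,hash)→3800, (C,merge)→5720, (C,hash)→6840, (D,merge)→12920, (B,hash)→14840, (C,nl)→49280 …(+3); best=3800 via (D,hash)
  {ACD}: card=36000; try (D,hash)→6040, (C,hash)→7480, (A,hash)→14440, (C,merge)→18280, (D,merge)→48760, (A,merge)→182140 …(+3); best=6040 via (D,hash)
  {ABCD}: card=240; try (D,hash)→5480, (A,hash)→5480, (C,merge)→6960, (C,hash)→7760, (D,merge)→14600, (A,merge)→14780 …(+6); best=5480 via (D,hash)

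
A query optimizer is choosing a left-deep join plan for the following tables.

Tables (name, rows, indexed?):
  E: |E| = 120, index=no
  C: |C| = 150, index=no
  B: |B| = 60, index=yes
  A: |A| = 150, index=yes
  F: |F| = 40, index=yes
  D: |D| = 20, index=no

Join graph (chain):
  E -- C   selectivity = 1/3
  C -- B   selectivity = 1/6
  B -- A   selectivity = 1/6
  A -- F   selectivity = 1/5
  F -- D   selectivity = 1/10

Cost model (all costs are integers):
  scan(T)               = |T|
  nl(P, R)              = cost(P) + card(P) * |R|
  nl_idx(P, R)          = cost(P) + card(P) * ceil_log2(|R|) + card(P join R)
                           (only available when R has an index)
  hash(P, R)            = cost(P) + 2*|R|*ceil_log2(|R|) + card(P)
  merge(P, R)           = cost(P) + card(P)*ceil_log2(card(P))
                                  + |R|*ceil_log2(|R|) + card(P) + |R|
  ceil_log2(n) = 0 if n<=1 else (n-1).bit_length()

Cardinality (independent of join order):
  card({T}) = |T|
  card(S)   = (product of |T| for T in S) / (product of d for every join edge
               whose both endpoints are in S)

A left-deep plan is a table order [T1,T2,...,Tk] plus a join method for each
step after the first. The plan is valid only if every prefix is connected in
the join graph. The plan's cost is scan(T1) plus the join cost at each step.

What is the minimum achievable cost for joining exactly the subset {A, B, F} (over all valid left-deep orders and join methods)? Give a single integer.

Selinger DP over subsets of {A,B,F}:
  {B}: scan cost=60, card=60
  {A}: scan cost=150, card=150
  {F}: scan cost=40, card=40
  {AB}: card=1500; try (B,hash)→1020, (A,merge)→1830, (B,merge)→1920, (A,nl_idx)→2040, (A,hash)→2520, (B,nl_idx)→2550 …(+2); best=1020 via (B,hash)
  {AF}: card=1200; try (F,hash)→780, (A,nl_idx)→1560, (A,merge)→1670, (F,merge)→1780, (F,nl_idx)→2250, (A,hash)→2480 …(+2); best=780 via (F,hash)
  {ABF}: card=12000; try (B,hash)→2700, (F,hash)→3000, (B,merge)→15600, (F,merge)→19300, (B,nl_idx)→19980, (F,nl_idx)→22020 …(+2); best=2700 via (B,hash)

2700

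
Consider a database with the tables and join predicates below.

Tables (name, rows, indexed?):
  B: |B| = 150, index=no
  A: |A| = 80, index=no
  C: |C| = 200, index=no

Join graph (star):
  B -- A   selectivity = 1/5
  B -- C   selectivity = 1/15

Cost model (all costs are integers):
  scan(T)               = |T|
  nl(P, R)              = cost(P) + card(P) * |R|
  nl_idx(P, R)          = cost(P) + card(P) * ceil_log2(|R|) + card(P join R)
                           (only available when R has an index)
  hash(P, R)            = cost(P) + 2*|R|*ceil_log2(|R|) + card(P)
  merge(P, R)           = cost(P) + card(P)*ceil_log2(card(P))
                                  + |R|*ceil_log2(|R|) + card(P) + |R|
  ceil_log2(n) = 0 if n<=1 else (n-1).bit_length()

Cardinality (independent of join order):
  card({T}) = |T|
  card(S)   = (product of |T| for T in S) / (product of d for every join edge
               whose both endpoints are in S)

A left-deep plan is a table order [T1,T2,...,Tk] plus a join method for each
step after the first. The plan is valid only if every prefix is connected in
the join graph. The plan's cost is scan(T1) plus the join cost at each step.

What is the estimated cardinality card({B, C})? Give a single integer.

2000

Tables in S: B(150), C(200)
Edges inside S: B-C(d=15)
numerator = 150 * 200 = 30000
denominator = 15 = 15
card(S) = 30000 / 15 = 2000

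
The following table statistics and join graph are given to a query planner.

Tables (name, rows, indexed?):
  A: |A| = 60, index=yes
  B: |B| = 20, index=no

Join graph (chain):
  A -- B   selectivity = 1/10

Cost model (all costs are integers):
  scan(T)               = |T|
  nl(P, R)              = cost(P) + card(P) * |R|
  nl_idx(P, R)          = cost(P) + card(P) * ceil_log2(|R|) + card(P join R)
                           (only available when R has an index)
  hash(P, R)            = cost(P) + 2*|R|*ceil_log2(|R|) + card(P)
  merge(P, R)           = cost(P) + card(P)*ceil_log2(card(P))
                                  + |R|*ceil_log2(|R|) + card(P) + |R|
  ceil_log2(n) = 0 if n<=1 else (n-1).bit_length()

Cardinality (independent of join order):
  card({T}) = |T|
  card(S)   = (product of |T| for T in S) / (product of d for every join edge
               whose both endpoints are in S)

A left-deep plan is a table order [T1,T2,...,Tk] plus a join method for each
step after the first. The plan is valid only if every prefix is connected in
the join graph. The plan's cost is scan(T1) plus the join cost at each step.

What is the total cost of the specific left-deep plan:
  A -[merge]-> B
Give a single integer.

600

step 1: scan A: cost=60, card=60
step 2: join B via merge
    card(P join B) = 60*20/(10) = 120
    cost = 60 + 60*6 + 20*5 + 60 + 20 = 600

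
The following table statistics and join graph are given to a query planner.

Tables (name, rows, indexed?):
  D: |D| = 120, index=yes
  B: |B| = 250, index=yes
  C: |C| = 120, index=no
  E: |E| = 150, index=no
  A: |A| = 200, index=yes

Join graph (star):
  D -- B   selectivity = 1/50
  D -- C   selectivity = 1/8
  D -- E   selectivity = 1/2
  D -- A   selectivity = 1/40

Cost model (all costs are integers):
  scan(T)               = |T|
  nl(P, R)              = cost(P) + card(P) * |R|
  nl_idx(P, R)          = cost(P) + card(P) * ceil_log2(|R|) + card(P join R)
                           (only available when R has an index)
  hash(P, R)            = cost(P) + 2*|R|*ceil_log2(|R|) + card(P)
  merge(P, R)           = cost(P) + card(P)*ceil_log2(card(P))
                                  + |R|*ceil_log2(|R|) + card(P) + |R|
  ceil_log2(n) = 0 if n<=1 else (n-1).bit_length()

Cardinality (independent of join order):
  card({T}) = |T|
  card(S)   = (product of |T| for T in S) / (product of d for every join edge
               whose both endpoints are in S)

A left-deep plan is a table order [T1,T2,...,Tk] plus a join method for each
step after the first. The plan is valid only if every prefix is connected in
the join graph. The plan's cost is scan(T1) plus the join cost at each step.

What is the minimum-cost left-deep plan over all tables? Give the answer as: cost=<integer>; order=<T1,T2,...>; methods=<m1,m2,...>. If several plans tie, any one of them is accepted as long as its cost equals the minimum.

cost=57560; order=D,B,A,C,E; methods=nl_idx,hash,hash,hash

Selinger DP (subsets sized 1..n):
  {D}: scan cost=120, card=120
  {B}: scan cost=250, card=250
  {C}: scan cost=120, card=120
  {E}: scan cost=150, card=150
  {A}: scan cost=200, card=200
  {BD}: card=600; try (B,nl_idx)→1680, (D,hash)→2180, (D,nl_idx)→2600, (B,merge)→3330, (D,merge)→3460, (B,hash)→4240 …(+2); best=1680 via (B,nl_idx)
  {CD}: card=1800; try (D,hash)→1920, (C,hash)→1920, (D,merge)→2040, (C,merge)→2040, (D,nl_idx)→2760, (D,nl)→14520 …(+1); best=1920 via (D,hash)
  {DE}: card=9000; try (D,hash)→1980, (E,merge)→2430, (D,merge)→2460, (E,hash)→2640, (D,nl_idx)→10200, (E,nl)→18120 …(+1); best=1980 via (D,hash)
  {AD}: card=600; try (A,nl_idx)→1680, (D,hash)→2080, (D,nl_idx)→2200, (A,merge)→2880, (D,merge)→2960, (A,hash)→3440 …(+2); best=1680 via (A,nl_idx)
  {BCD}: card=9000; try (C,hash)→3960, (B,hash)→7720, (C,merge)→9240, (B,nl_idx)→25320, (B,merge)→25770, (C,nl)→73680 …(+1); best=3960 via (C,hash)
  {BDE}: card=45000; try (E,hash)→4680, (E,merge)→9630, (B,hash)→14980, (E,nl)→91680, (B,nl_idx)→118980, (B,merge)→139230 …(+1); best=4680 via (E,hash)
  {ABD}: card=3000; try (A,hash)→5480, (B,hash)→6280, (B,nl_idx)→9480, (A,nl_idx)→9480, (A,merge)→10080, (B,merge)→10530 …(+2); best=5480 via (A,hash)
  {CDE}: card=135000; try (E,hash)→6120, (C,hash)→12660, (E,merge)→24870, (C,merge)→137940, (E,nl)→271920, (C,nl)→1081980; best=6120 via (E,hash)
  {ACD}: card=9000; try (C,hash)→3960, (A,hash)→6920, (C,merge)→9240, (A,merge)→25320, (A,nl_idx)→25320, (C,nl)→73680 …(+1); best=3960 via (C,hash)
  {ADE}: card=45000; try (E,hash)→4680, (E,merge)→9630, (A,hash)→14180, (E,nl)→91680, (A,nl_idx)→118980, (A,merge)→138780 …(+1); best=4680 via (E,hash)
  {BCDE}: card=675000; try (E,hash)→15360, (C,hash)→51360, (E,merge)→140310, (B,hash)→145120, (C,merge)→770640, (E,nl)→1353960 …(+4); best=15360 via (E,hash)
  {ABCD}: card=45000; try (C,hash)→10160, (A,hash)→16160, (B,hash)→16960, (C,merge)→45440, (B,nl_idx)→120960, (A,nl_idx)→120960 …(+5); best=10160 via (C,hash)
  {ABDE}: card=225000; try (E,hash)→10880, (E,merge)→45830, (A,hash)→52880, (B,hash)→53680, (E,nl)→455480, (B,nl_idx)→589680 …(+5); best=10880 via (E,hash)
  {ACDE}: card=675000; try (E,hash)→15360, (C,hash)→51360, (E,merge)→140310, (A,hash)→144320, (C,merge)→770640, (E,nl)→1353960 …(+4); best=15360 via (E,hash)
  {ABCDE}: card=3375000; try (E,hash)→57560, (C,hash)→237560, (A,hash)→693560, (B,hash)→694360, (E,merge)→776510, (C,merge)→4286840 …(+8); best=57560 via (E,hash)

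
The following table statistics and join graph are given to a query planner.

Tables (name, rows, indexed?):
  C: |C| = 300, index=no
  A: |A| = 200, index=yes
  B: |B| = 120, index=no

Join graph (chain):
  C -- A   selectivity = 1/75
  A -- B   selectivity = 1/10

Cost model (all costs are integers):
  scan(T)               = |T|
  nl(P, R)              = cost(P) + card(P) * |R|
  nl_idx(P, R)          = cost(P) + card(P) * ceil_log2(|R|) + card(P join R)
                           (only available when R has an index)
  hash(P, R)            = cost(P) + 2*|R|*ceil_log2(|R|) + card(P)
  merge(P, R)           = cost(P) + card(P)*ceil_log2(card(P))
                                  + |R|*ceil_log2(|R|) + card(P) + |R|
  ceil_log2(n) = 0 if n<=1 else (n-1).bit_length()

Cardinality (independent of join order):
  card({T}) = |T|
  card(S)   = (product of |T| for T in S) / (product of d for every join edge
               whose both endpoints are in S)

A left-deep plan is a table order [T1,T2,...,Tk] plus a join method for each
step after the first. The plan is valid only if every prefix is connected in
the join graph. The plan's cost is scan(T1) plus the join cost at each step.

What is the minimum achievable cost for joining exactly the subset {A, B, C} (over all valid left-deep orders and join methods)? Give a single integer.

Selinger DP over subsets of {A,B,C}:
  {C}: scan cost=300, card=300
  {A}: scan cost=200, card=200
  {B}: scan cost=120, card=120
  {AC}: card=800; try (A,nl_idx)→3500, (A,hash)→3800, (C,merge)→5000, (A,merge)→5100, (C,hash)→5800, (C,nl)→60200 …(+1); best=3500 via (A,nl_idx)
  {AB}: card=2400; try (B,hash)→2080, (A,merge)→2880, (B,merge)→2960, (A,hash)→3440, (A,nl_idx)→3480, (A,nl)→24120 …(+1); best=2080 via (B,hash)
  {ABC}: card=9600; try (B,hash)→5980, (C,hash)→9880, (B,merge)→13260, (C,merge)→36280, (B,nl)→99500, (C,nl)→722080; best=5980 via (B,hash)

5980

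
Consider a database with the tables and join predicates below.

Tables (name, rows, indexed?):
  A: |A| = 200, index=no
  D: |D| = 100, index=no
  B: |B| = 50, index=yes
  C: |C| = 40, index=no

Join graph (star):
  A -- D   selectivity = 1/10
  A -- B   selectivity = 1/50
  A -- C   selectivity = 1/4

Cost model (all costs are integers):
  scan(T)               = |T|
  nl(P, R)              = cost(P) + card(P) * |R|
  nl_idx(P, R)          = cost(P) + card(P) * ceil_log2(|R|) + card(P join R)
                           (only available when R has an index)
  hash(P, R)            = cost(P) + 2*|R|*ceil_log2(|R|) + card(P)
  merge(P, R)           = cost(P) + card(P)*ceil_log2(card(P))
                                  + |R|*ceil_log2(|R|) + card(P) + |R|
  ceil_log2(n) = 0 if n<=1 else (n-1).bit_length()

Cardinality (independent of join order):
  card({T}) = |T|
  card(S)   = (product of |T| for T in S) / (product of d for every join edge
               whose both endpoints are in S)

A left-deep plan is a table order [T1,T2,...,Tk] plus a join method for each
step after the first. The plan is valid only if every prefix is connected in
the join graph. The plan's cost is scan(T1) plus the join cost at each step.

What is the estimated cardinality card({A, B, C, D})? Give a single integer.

20000

Tables in S: A(200), B(50), C(40), D(100)
Edges inside S: A-D(d=10), A-B(d=50), A-C(d=4)
numerator = 200 * 50 * 40 * 100 = 40000000
denominator = 10 * 50 * 4 = 2000
card(S) = 40000000 / 2000 = 20000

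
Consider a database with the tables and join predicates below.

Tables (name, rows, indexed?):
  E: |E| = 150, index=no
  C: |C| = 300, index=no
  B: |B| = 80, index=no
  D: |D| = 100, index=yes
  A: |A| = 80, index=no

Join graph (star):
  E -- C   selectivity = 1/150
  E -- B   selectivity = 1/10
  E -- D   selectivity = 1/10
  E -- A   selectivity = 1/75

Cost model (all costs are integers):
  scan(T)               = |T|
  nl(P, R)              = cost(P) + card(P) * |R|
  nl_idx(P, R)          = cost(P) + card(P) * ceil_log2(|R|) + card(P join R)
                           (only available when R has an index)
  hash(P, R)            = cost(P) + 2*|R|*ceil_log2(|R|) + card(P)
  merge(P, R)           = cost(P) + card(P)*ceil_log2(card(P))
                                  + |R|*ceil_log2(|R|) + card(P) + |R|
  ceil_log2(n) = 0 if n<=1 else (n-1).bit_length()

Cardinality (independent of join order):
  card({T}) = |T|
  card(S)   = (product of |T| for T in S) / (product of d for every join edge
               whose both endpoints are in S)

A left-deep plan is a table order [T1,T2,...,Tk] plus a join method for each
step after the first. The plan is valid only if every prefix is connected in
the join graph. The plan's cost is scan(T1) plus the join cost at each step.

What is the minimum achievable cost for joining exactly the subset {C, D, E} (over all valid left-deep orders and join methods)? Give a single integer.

Selinger DP over subsets of {C,D,E}:
  {E}: scan cost=150, card=150
  {C}: scan cost=300, card=300
  {D}: scan cost=100, card=100
  {CE}: card=300; try (E,hash)→3000, (C,merge)→4500, (E,merge)→4650, (C,hash)→5700, (C,nl)→45150, (E,nl)→45300; best=3000 via (E,hash)
  {DE}: card=1500; try (D,hash)→1700, (E,merge)→2250, (D,merge)→2300, (E,hash)→2600, (D,nl_idx)→2700, (E,nl)→15100 …(+1); best=1700 via (D,hash)
  {CDE}: card=3000; try (D,hash)→4700, (D,merge)→6800, (D,nl_idx)→8100, (C,hash)→8600, (C,merge)→22700, (D,nl)→33000 …(+1); best=4700 via (D,hash)

4700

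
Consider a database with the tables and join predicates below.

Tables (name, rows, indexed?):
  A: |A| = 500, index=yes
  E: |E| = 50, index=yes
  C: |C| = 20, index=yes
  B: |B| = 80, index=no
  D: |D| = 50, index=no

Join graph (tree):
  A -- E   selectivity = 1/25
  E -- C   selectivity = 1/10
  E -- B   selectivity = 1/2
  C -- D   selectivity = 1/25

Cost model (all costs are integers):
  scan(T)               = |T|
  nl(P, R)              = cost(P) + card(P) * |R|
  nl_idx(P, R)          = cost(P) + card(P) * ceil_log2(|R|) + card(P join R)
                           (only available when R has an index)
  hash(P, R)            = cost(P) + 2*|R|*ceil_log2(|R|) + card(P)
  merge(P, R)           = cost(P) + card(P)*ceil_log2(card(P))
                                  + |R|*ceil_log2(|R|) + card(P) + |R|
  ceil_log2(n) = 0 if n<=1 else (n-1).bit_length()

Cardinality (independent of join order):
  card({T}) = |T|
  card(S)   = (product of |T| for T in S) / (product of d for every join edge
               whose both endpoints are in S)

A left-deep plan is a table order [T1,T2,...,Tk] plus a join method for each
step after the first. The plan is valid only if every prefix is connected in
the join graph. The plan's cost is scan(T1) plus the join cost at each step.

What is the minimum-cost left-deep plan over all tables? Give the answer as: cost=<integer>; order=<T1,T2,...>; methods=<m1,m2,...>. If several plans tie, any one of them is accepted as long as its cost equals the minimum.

Selinger DP (subsets sized 1..n):
  {A}: scan cost=500, card=500
  {E}: scan cost=50, card=50
  {C}: scan cost=20, card=20
  {B}: scan cost=80, card=80
  {D}: scan cost=50, card=50
  {AE}: card=1000; try (A,nl_idx)→1500, (E,hash)→1600, (E,nl_idx)→4500, (A,merge)→5400, (E,merge)→5850, (A,hash)→9100 …(+2); best=1500 via (A,nl_idx)
  {CE}: card=100; try (E,nl_idx)→240, (C,hash)→300, (C,nl_idx)→400, (E,merge)→490, (C,merge)→520, (E,hash)→640 …(+2); best=240 via (E,nl_idx)
  {BE}: card=2000; try (E,hash)→760, (B,merge)→1040, (E,merge)→1070, (B,hash)→1220, (E,nl_idx)→2560, (B,nl)→4050 …(+1); best=760 via (E,hash)
  {CD}: card=40; try (C,hash)→300, (C,nl_idx)→340, (D,merge)→490, (C,merge)→520, (D,hash)→640, (D,nl)→1020 …(+1); best=300 via (C,hash)
  {ACE}: card=2000; try (C,hash)→2700, (A,nl_idx)→3140, (A,merge)→6040, (C,nl_idx)→8500, (A,hash)→9340, (C,merge)→12620 …(+2); best=2700 via (C,hash)
  {ABE}: card=40000; try (B,hash)→3620, (A,hash)→11760, (B,merge)→13140, (A,merge)→29760, (A,nl_idx)→58760, (B,nl)→81500 …(+1); best=3620 via (B,hash)
  {BCE}: card=4000; try (B,hash)→1460, (B,merge)→1680, (C,hash)→2960, (B,nl)→8240, (C,nl_idx)→14760, (C,merge)→24880 …(+1); best=1460 via (B,hash)
  {CDE}: card=200; try (E,nl_idx)→740, (E,merge)→930, (E,hash)→940, (D,hash)→940, (D,merge)→1390, (E,nl)→2300 …(+1); best=740 via (E,nl_idx)
  {ABCE}: card=80000; try (B,hash)→5820, (A,hash)→14460, (B,merge)→27340, (C,hash)→43820, (A,merge)→58460, (A,nl_idx)→117460 …(+5); best=5820 via (B,hash)
  {ACDE}: card=4000; try (D,hash)→5300, (A,nl_idx)→6540, (A,merge)→7540, (A,hash)→9940, (D,merge)→27050, (A,nl)→100740 …(+1); best=5300 via (D,hash)
  {BCDE}: card=8000; try (B,hash)→2060, (B,merge)→3180, (D,hash)→6060, (B,nl)→16740, (D,merge)→53810, (D,nl)→201460; best=2060 via (B,hash)
  {ABCDE}: card=160000; try (B,hash)→10420, (A,hash)→19060, (B,merge)→57940, (D,hash)→86420, (A,merge)→119060, (A,nl_idx)→234060 …(+4); best=10420 via (B,hash)

cost=10420; order=E,A,C,D,B; methods=nl_idx,hash,hash,hash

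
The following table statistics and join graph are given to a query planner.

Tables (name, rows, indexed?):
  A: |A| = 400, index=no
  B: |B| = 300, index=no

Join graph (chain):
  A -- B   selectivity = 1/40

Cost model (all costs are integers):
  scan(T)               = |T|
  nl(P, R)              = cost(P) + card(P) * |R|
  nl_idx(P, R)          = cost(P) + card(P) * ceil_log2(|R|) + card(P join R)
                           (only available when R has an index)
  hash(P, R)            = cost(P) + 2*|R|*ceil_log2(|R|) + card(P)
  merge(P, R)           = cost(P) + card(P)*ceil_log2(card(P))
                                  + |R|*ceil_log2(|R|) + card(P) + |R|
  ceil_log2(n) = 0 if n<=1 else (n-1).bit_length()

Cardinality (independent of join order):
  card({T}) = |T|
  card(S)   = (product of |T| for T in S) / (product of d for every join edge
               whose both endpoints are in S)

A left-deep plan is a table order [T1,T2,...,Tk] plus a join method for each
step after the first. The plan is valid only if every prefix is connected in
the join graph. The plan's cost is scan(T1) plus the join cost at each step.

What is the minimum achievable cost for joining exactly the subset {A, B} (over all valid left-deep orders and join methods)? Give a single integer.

Selinger DP over subsets of {A,B}:
  {A}: scan cost=400, card=400
  {B}: scan cost=300, card=300
  {AB}: card=3000; try (B,hash)→6200, (A,merge)→7300, (B,merge)→7400, (A,hash)→7800, (A,nl)→120300, (B,nl)→120400; best=6200 via (B,hash)

6200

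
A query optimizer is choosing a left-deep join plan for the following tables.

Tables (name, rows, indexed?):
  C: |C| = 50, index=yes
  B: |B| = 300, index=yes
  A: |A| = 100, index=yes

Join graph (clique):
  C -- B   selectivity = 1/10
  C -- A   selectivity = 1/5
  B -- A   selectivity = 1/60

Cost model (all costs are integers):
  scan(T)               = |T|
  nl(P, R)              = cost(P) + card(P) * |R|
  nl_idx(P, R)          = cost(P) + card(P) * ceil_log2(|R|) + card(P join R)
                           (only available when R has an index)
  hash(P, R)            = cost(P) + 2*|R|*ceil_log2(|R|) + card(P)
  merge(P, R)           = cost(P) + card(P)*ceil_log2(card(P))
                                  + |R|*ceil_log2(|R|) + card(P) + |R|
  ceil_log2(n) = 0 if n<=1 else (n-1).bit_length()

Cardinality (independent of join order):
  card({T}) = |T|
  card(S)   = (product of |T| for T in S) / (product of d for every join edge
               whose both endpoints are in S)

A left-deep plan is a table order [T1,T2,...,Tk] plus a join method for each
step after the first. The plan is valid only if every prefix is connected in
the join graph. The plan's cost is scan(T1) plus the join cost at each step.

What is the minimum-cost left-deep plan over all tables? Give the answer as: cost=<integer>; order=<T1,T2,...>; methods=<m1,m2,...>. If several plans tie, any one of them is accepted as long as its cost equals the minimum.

Selinger DP (subsets sized 1..n):
  {C}: scan cost=50, card=50
  {B}: scan cost=300, card=300
  {A}: scan cost=100, card=100
  {BC}: card=1500; try (C,hash)→1200, (B,nl_idx)→2000, (B,merge)→3400, (C,nl_idx)→3600, (C,merge)→3650, (B,hash)→5500 …(+2); best=1200 via (C,hash)
  {AC}: card=1000; try (C,hash)→800, (A,merge)→1200, (C,merge)→1250, (A,nl_idx)→1400, (A,hash)→1500, (C,nl_idx)→1700 …(+2); best=800 via (C,hash)
  {AB}: card=500; try (B,nl_idx)→1500, (A,hash)→2000, (A,nl_idx)→2900, (B,merge)→3900, (A,merge)→4100, (B,hash)→5600 …(+2); best=1500 via (B,nl_idx)
  {ABC}: card=500; try (C,hash)→2600, (A,hash)→4100, (C,nl_idx)→5000, (C,merge)→6850, (B,hash)→7200, (B,nl_idx)→10300 …(+6); best=2600 via (C,hash)

cost=2600; order=A,B,C; methods=nl_idx,hash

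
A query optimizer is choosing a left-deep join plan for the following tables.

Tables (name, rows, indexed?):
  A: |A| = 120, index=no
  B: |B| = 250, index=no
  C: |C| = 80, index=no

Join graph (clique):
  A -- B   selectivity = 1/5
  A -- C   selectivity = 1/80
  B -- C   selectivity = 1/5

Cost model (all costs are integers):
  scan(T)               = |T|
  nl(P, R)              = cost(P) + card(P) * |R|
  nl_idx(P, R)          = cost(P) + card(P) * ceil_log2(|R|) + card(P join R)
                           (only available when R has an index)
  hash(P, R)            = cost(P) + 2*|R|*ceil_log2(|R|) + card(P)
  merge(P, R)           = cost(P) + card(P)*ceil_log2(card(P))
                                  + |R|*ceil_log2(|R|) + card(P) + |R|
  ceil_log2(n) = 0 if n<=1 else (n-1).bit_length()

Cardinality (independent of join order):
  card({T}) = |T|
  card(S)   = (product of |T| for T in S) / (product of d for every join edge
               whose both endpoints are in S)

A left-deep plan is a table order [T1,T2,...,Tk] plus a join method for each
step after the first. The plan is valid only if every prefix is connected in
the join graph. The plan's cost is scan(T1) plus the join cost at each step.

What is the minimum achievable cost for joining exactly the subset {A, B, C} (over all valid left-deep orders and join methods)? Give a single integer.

Selinger DP over subsets of {A,B,C}:
  {A}: scan cost=120, card=120
  {B}: scan cost=250, card=250
  {C}: scan cost=80, card=80
  {AB}: card=6000; try (A,hash)→2180, (B,merge)→3330, (A,merge)→3460, (B,hash)→4240, (B,nl)→30120, (A,nl)→30250; best=2180 via (A,hash)
  {AC}: card=120; try (C,hash)→1360, (A,merge)→1680, (C,merge)→1720, (A,hash)→1840, (A,nl)→9680, (C,nl)→9720; best=1360 via (C,hash)
  {BC}: card=4000; try (C,hash)→1620, (B,merge)→2970, (C,merge)→3140, (B,hash)→4160, (B,nl)→20080, (C,nl)→20250; best=1620 via (C,hash)
  {ABC}: card=1200; try (B,merge)→4570, (B,hash)→5480, (A,hash)→7300, (C,hash)→9300, (B,nl)→31360, (A,merge)→54580 …(+3); best=4570 via (B,merge)

4570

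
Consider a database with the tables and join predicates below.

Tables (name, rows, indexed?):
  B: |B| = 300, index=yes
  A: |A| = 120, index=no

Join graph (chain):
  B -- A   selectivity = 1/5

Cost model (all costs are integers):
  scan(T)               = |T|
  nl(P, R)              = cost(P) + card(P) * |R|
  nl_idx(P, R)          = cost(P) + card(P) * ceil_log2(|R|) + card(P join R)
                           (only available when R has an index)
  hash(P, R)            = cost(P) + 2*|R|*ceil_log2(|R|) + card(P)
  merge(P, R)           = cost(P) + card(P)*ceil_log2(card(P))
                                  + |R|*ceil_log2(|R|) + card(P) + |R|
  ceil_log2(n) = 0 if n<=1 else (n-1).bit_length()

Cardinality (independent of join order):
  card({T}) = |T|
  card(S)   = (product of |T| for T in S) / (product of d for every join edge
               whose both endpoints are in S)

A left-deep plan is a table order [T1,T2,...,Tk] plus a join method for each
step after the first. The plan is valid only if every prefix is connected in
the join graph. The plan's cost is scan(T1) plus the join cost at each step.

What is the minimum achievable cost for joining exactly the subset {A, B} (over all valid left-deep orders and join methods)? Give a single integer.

Selinger DP over subsets of {A,B}:
  {B}: scan cost=300, card=300
  {A}: scan cost=120, card=120
  {AB}: card=7200; try (A,hash)→2280, (B,merge)→4080, (A,merge)→4260, (B,hash)→5640, (B,nl_idx)→8400, (B,nl)→36120 …(+1); best=2280 via (A,hash)

2280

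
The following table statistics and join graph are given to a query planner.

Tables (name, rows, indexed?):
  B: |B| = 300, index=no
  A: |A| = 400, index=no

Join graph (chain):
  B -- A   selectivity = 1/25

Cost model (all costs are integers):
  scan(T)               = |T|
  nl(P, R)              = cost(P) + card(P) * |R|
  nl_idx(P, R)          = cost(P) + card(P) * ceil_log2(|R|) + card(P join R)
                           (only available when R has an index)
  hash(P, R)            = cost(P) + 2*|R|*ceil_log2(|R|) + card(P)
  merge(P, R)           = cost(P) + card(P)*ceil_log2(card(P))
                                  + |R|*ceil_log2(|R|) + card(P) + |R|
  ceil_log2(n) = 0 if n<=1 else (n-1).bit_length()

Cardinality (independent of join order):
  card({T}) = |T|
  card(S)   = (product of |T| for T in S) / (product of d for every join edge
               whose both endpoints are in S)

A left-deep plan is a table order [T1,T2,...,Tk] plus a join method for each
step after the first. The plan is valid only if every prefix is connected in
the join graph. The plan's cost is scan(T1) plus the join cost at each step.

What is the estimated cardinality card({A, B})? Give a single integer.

Tables in S: A(400), B(300)
Edges inside S: B-A(d=25)
numerator = 400 * 300 = 120000
denominator = 25 = 25
card(S) = 120000 / 25 = 4800

4800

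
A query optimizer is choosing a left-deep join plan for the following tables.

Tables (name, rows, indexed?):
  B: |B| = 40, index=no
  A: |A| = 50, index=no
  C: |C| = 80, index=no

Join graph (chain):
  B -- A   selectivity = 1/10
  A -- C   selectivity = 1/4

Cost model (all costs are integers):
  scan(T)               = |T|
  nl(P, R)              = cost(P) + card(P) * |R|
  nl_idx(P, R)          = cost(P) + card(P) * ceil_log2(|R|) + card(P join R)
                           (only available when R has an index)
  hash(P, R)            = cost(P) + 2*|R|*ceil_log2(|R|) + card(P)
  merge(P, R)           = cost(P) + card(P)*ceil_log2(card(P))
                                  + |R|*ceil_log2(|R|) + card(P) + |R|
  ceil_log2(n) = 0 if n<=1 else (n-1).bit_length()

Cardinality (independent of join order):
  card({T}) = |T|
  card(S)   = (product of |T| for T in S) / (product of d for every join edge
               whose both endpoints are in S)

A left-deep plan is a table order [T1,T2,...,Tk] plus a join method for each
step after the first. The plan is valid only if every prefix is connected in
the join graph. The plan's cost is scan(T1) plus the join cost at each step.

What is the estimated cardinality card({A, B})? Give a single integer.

200

Tables in S: A(50), B(40)
Edges inside S: B-A(d=10)
numerator = 50 * 40 = 2000
denominator = 10 = 10
card(S) = 2000 / 10 = 200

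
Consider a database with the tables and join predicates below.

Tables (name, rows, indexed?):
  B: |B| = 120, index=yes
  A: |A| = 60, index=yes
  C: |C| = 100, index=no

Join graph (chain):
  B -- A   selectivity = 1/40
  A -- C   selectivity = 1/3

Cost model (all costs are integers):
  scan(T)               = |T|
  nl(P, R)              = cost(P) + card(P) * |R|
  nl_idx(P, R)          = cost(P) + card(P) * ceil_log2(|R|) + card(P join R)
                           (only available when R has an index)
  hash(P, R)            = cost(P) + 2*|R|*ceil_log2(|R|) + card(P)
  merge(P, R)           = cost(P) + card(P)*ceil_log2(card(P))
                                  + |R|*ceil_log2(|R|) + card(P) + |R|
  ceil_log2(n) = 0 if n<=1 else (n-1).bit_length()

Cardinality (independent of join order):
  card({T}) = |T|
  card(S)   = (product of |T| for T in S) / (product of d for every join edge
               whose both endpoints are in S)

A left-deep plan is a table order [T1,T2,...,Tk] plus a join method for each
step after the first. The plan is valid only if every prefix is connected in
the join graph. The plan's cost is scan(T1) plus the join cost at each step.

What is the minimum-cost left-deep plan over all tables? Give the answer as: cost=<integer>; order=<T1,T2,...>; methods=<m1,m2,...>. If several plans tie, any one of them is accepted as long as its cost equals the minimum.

cost=2240; order=A,B,C; methods=nl_idx,hash

Selinger DP (subsets sized 1..n):
  {B}: scan cost=120, card=120
  {A}: scan cost=60, card=60
  {C}: scan cost=100, card=100
  {AB}: card=180; try (B,nl_idx)→660, (A,hash)→960, (A,nl_idx)→1020, (B,merge)→1440, (A,merge)→1500, (B,hash)→1800 …(+2); best=660 via (B,nl_idx)
  {AC}: card=2000; try (A,hash)→920, (C,merge)→1280, (A,merge)→1320, (C,hash)→1520, (A,nl_idx)→2700, (C,nl)→6060 …(+1); best=920 via (A,hash)
  {ABC}: card=6000; try (C,hash)→2240, (C,merge)→3080, (B,hash)→4600, (C,nl)→18660, (B,nl_idx)→20920, (B,merge)→25880 …(+1); best=2240 via (C,hash)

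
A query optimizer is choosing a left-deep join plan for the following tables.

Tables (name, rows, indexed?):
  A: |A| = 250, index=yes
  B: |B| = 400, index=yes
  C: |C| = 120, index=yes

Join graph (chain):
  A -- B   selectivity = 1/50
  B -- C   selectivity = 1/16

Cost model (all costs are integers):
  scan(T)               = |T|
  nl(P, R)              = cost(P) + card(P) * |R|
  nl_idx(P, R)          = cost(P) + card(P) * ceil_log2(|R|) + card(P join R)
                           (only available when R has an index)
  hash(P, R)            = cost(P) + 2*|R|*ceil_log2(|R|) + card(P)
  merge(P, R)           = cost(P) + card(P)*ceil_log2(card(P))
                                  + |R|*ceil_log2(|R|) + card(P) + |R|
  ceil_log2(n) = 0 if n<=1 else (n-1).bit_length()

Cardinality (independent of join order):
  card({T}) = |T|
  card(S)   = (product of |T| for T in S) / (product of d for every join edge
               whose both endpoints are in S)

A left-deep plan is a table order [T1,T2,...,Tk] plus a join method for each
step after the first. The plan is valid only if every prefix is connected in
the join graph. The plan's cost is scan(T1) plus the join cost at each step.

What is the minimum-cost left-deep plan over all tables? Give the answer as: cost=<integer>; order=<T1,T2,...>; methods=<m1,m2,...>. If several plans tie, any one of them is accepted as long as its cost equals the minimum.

cost=8180; order=A,B,C; methods=nl_idx,hash

Selinger DP (subsets sized 1..n):
  {A}: scan cost=250, card=250
  {B}: scan cost=400, card=400
  {C}: scan cost=120, card=120
  {AB}: card=2000; try (B,nl_idx)→4500, (A,hash)→4800, (A,nl_idx)→5600, (B,merge)→6500, (A,merge)→6650, (B,hash)→7700 …(+2); best=4500 via (B,nl_idx)
  {BC}: card=3000; try (C,hash)→2480, (B,nl_idx)→4200, (B,merge)→5080, (C,merge)→5360, (C,nl_idx)→6200, (B,hash)→7440 …(+2); best=2480 via (C,hash)
  {ABC}: card=15000; try (C,hash)→8180, (A,hash)→9480, (C,merge)→29460, (C,nl_idx)→33500, (A,nl_idx)→41480, (A,merge)→43730 …(+2); best=8180 via (C,hash)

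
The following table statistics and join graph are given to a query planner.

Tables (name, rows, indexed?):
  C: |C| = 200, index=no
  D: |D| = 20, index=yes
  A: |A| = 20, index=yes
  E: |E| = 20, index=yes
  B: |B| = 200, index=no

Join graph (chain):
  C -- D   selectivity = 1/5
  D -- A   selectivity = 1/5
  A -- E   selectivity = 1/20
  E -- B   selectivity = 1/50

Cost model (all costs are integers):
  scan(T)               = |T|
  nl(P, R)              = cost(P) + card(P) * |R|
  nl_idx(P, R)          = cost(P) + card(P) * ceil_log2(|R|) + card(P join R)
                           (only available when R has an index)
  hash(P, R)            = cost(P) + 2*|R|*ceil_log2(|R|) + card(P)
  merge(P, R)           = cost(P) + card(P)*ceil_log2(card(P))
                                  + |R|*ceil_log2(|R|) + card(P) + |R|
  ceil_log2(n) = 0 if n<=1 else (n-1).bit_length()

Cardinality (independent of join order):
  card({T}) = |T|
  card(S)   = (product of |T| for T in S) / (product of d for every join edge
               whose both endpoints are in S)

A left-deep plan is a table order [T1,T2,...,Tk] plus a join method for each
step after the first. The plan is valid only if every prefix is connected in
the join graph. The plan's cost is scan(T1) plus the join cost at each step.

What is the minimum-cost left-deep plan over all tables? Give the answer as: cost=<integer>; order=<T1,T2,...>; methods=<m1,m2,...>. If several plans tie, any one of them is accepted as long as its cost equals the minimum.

Selinger DP (subsets sized 1..n):
  {C}: scan cost=200, card=200
  {D}: scan cost=20, card=20
  {A}: scan cost=20, card=20
  {E}: scan cost=20, card=20
  {B}: scan cost=200, card=200
  {CD}: card=800; try (D,hash)→600, (C,merge)→1940, (D,nl_idx)→2000, (D,merge)→2120, (C,hash)→3240, (C,nl)→4020 …(+1); best=600 via (D,hash)
  {AD}: card=80; try (D,nl_idx)→200, (A,nl_idx)→200, (D,hash)→240, (A,hash)→240, (D,merge)→260, (A,merge)→260 …(+2); best=200 via (D,nl_idx)
  {AE}: card=20; try (E,nl_idx)→140, (A,nl_idx)→140, (E,hash)→240, (A,hash)→240, (E,merge)→260, (A,merge)→260 …(+2); best=140 via (E,nl_idx)
  {BE}: card=80; try (E,hash)→600, (E,nl_idx)→1280, (B,merge)→1940, (E,merge)→2120, (B,hash)→3240, (B,nl)→4020 …(+1); best=600 via (E,hash)
  {ACD}: card=3200; try (A,hash)→1600, (C,merge)→2640, (C,hash)→3480, (A,nl_idx)→7800, (A,merge)→9520, (C,nl)→16200 …(+1); best=1600 via (A,hash)
  {ADE}: card=80; try (D,nl_idx)→320, (D,hash)→360, (D,merge)→380, (E,hash)→480, (D,nl)→540, (E,nl_idx)→680 …(+2); best=320 via (D,nl_idx)
  {ABE}: card=80; try (A,hash)→880, (A,nl_idx)→1080, (A,merge)→1360, (B,merge)→2060, (A,nl)→2200, (B,hash)→3360 …(+1); best=880 via (A,hash)
  {ACDE}: card=3200; try (C,merge)→2760, (C,hash)→3600, (E,hash)→5000, (C,nl)→16320, (E,nl_idx)→20800, (E,merge)→43320 …(+1); best=2760 via (C,merge)
  {ABDE}: card=320; try (D,hash)→1160, (D,nl_idx)→1600, (D,merge)→1640, (D,nl)→2480, (B,merge)→2760, (B,hash)→3600 …(+1); best=1160 via (D,hash)
  {ABCDE}: card=12800; try (C,hash)→4680, (C,merge)→6160, (B,hash)→9160, (B,merge)→46160, (C,nl)→65160, (B,nl)→642760; best=4680 via (C,hash)

cost=4680; order=B,E,A,D,C; methods=hash,hash,hash,hash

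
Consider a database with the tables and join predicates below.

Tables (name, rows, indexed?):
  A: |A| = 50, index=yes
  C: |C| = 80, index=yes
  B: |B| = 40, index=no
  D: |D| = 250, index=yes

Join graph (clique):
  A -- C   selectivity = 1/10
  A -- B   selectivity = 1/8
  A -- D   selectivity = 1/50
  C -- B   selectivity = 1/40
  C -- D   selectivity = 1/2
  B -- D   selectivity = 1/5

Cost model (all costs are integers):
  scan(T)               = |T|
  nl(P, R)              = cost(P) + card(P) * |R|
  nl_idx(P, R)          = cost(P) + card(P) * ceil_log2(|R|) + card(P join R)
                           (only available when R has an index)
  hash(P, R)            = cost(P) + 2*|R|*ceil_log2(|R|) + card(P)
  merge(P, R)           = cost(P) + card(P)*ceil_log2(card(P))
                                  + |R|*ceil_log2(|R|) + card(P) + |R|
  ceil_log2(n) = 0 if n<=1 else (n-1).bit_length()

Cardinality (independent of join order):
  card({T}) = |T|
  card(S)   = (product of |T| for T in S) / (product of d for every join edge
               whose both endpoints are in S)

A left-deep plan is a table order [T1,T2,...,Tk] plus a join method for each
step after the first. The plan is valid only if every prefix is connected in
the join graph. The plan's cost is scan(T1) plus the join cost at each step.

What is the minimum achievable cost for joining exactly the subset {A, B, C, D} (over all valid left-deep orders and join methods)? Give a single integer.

Selinger DP over subsets of {A,B,C,D}:
  {A}: scan cost=50, card=50
  {C}: scan cost=80, card=80
  {B}: scan cost=40, card=40
  {D}: scan cost=250, card=250
  {AC}: card=400; try (A,hash)→760, (C,nl_idx)→800, (A,nl_idx)→960, (C,merge)→1040, (A,merge)→1070, (C,hash)→1220 …(+2); best=760 via (A,hash)
  {AB}: card=250; try (A,nl_idx)→530, (B,hash)→580, (A,merge)→670, (B,merge)→680, (A,hash)→680, (A,nl)→2040 …(+1); best=530 via (A,nl_idx)
  {AD}: card=250; try (D,nl_idx)→700, (A,hash)→1100, (A,nl_idx)→2000, (D,merge)→2650, (A,merge)→2850, (D,hash)→4100 …(+2); best=700 via (D,nl_idx)
  {BC}: card=80; try (C,nl_idx)→400, (B,hash)→640, (C,merge)→960, (B,merge)→1000, (C,hash)→1200, (C,nl)→3240 …(+1); best=400 via (C,nl_idx)
  {CD}: card=10000; try (C,hash)→1620, (D,merge)→2970, (C,merge)→3140, (D,hash)→4160, (D,nl_idx)→10720, (C,nl_idx)→12000 …(+2); best=1620 via (C,hash)
  {BD}: card=2000; try (B,hash)→980, (D,nl_idx)→2360, (D,merge)→2570, (B,merge)→2780, (D,hash)→4080, (D,nl)→10040 …(+1); best=980 via (B,hash)
  {ABC}: card=50; try (A,nl_idx)→930, (A,hash)→1080, (A,merge)→1390, (B,hash)→1640, (C,hash)→1900, (C,nl_idx)→2330 …(+5); best=930 via (A,nl_idx)
  {ACD}: card=1000; try (C,hash)→2070, (C,nl_idx)→3450, (C,merge)→3590, (D,nl_idx)→4960, (D,hash)→5160, (D,merge)→7010 …(+6); best=2070 via (C,hash)
  {ABD}: card=250; try (B,hash)→1430, (D,nl_idx)→2780, (B,merge)→3230, (A,hash)→3580, (D,hash)→4780, (D,merge)→5030 …(+5); best=1430 via (B,hash)
  {BCD}: card=2000; try (D,nl_idx)→3040, (D,merge)→3290, (C,hash)→4100, (D,hash)→4480, (B,hash)→12100, (C,nl_idx)→16980 …(+5); best=3040 via (D,nl_idx)
  {ABCD}: card=25; try (D,nl_idx)→1355, (C,hash)→2800, (C,nl_idx)→3205, (D,merge)→3530, (B,hash)→3550, (C,merge)→4320 …(+9); best=1355 via (D,nl_idx)

1355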